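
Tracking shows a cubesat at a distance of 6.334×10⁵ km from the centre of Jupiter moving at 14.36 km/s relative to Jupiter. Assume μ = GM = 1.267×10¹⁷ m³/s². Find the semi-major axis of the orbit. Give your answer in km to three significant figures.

a ≈ 6.54×10⁵ km

r = 6.334×10⁸ m.
Specific orbital energy ε = v²/2 − μ/r = (14360)²/2 − 1.267×10¹⁷/6.334×10⁸ = -9.693×10⁷ J/kg.
Since ε = −μ/(2a), a = −μ/(2ε) = 6.536×10⁸ m = 6.5359×10⁵ km.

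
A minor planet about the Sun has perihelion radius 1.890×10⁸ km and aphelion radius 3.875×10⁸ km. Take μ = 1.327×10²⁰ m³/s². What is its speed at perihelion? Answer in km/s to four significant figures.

Semi-major axis a = (r_p + r_a)/2 = 2.8825×10⁸ km = 2.882×10¹¹ m.
Vis-viva: v² = μ(2/r − 1/a) = 1.327×10²⁰ × (1.058×10⁻¹¹ − 3.469×10⁻¹²) = 9.439×10⁸ m²/s².
v = 30720 m/s = 30.72 km/s.

v ≈ 30.72 km/s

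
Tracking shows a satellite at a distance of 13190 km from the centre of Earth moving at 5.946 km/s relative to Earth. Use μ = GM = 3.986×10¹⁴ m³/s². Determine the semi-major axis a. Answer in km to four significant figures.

r = 1.319×10⁷ m.
Vis-viva rearranged: 1/a = 2/r − v²/μ = 1.516×10⁻⁷ − 8.870×10⁻⁸ = 6.293×10⁻⁸ m⁻¹.
a = 1.589×10⁷ m = 15890 km.

a ≈ 15890 km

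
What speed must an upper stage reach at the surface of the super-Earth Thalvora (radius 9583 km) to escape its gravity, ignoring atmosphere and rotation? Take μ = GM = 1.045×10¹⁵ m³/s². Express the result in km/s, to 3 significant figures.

r = R = 9.583×10⁶ m.
Escape speed v_esc = √(2μ/r) = √(2 × 1.045×10¹⁵ / 9.583×10⁶) = √(2.181×10⁸) = 14770 m/s.
= 14.77 km/s.

v_esc ≈ 14.8 km/s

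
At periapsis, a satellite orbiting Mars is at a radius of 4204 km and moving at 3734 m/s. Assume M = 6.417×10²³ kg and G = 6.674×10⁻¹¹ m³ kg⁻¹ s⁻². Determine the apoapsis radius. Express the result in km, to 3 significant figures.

μ = GM = 6.674×10⁻¹¹ × 6.417×10²³ = 4.283×10¹³ m³/s².
r_p = 4.204×10⁶ m.
Specific energy ε = v²/2 − μ/r = -3.216×10⁶ J/kg, so a = −μ/(2ε) = 6.659×10⁶ m.
The apsides satisfy r_p + r_a = 2a, so the apoapsis radius is 2a − r_p = 9.114×10⁶ m = 9113.5 km.

apoapsis radius ≈ 9110 km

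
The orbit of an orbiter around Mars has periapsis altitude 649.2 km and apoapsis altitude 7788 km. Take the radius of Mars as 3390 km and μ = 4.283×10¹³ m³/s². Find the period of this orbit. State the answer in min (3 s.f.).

T ≈ 336 min

r_p = 3390 + 649.2 = 4039.2 km = 4.0392×10⁶ m.
r_a = 3390 + 7788 = 11178 km = 1.1178×10⁷ m.
Semi-major axis a = (r_p + r_a)/2 = (4039.2 + 11178)/2 = 7608.6 km = 7.609×10⁶ m.
By Kepler's third law T = 2π√(a³/μ) = 2π × 3.207×10³ = 2.015×10⁴ s.
= 335.8 min.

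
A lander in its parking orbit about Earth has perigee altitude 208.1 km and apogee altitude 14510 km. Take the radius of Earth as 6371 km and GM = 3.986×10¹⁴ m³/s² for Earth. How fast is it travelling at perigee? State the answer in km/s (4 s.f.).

r_p = 6371 + 208.1 = 6579.1 km = 6.5791×10⁶ m.
r_a = 6371 + 14510 = 20881 km = 2.0881×10⁷ m.
Semi-major axis a = (r_p + r_a)/2 = 13730 km = 1.373×10⁷ m.
Vis-viva: v² = μ(2/r − 1/a) = 3.986×10¹⁴ × (3.040×10⁻⁷ − 7.283×10⁻⁸) = 9.214×10⁷ m²/s².
v = 9599 m/s = 9.599 km/s.

v ≈ 9.599 km/s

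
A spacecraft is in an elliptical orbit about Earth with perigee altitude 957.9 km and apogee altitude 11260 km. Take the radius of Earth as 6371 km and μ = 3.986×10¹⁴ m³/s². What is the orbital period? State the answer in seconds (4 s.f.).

r_p = 6371 + 957.9 = 7328.9 km = 7.3289×10⁶ m.
r_a = 6371 + 11260 = 17631 km = 1.7631×10⁷ m.
Semi-major axis a = (r_p + r_a)/2 = (7328.9 + 17631)/2 = 12480 km = 1.248×10⁷ m.
By Kepler's third law T = 2π√(a³/μ) = 2π × 2.208×10³ = 1.387×10⁴ s.

T ≈ 13870 seconds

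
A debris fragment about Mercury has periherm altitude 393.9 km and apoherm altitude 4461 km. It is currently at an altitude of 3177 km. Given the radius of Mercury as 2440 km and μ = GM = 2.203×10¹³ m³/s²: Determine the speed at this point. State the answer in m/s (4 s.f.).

v ≈ 1822 m/s

r_p = 2440 + 393.9 = 2833.9 km = 2.8339×10⁶ m.
r_a = 2440 + 4461 = 6901.0 km = 6.9010×10⁶ m.
r = 2440 + 3177 = 5617.0 km = 5.617×10⁶ m.
Semi-major axis a = (r_p + r_a)/2 = 4867.4 km = 4.867×10⁶ m.
Vis-viva: v² = μ(2/r − 1/a) = 2.203×10¹³ × (3.561×10⁻⁷ − 2.054×10⁻⁷) = 3.318×10⁶ m²/s².
v = 1822 m/s.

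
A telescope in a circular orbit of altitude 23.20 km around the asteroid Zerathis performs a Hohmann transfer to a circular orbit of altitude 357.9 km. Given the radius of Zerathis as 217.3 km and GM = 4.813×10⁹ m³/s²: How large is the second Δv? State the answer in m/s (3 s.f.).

r₁ = 217.3 + 23.20 = 240.50 km = 2.4050×10⁵ m.
r₂ = 217.3 + 357.9 = 575.20 km = 5.7520×10⁵ m.
Transfer ellipse a_t = (r₁ + r₂)/2 = 4.078×10⁵ m.
At r₁: circular v_c1 = √(μ/r₁) = 141.5 m/s; transfer-periapsis v_p = √[μ(2/r₁ − 1/a_t)] = 168.0 m/s.
At r₂: circular v_c2 = √(μ/r₂) = 91.47 m/s; transfer-apoapsis v_a = √[μ(2/r₂ − 1/a_t)] = 70.24 m/s.
Δv₂ = v_c2 − v_a = 21.23 m/s.

Δv ≈ 21.2 m/s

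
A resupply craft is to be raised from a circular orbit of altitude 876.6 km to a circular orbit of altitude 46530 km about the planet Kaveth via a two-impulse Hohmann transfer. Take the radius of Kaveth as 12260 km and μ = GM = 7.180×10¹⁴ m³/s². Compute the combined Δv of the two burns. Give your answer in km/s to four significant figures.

r₁ = 12260 + 876.6 = 13137 km = 1.3137×10⁷ m.
r₂ = 12260 + 46530 = 58790 km = 5.8790×10⁷ m.
Transfer ellipse a_t = (r₁ + r₂)/2 = 3.596×10⁷ m.
At r₁: circular v_c1 = √(μ/r₁) = 7393 m/s; transfer-periapsis v_p = √[μ(2/r₁ − 1/a_t)] = 9452 m/s.
Δv₁ = v_p − v_c1 = 2059 m/s.
At r₂: circular v_c2 = √(μ/r₂) = 3495 m/s; transfer-apoapsis v_a = √[μ(2/r₂ − 1/a_t)] = 2112 m/s.
Δv₂ = v_c2 − v_a = 1383 m/s.
Total Δv = Δv₁ + Δv₂ = 3442 m/s = 3.442 km/s.

Δv_total ≈ 3.442 km/s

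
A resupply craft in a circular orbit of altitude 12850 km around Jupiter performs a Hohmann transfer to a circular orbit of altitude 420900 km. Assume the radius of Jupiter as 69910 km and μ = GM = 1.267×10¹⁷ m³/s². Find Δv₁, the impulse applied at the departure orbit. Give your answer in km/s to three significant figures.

Δv ≈ 12.1 km/s

r₁ = 69910 + 12850 = 82760 km = 8.2760×10⁷ m.
r₂ = 69910 + 420900 = 490810 km = 4.9081×10⁸ m.
Transfer ellipse a_t = (r₁ + r₂)/2 = 2.868×10⁸ m.
At r₁: circular v_c1 = √(μ/r₁) = 39130 m/s; transfer-perijove v_p = √[μ(2/r₁ − 1/a_t)] = 51190 m/s.
Δv₁ = v_p − v_c1 = 12060 m/s.
= 12.06 km/s.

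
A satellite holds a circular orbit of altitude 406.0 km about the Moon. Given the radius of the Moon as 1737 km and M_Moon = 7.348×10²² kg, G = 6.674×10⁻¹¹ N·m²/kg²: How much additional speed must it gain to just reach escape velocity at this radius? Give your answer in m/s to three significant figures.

Δv ≈ 627 m/s

μ = GM = 6.674×10⁻¹¹ × 7.348×10²² = 4.904×10¹² m³/s².
r = 1737 + 406.0 = 2143.0 km = 2.1430×10⁶ m.
Circular speed v_c = √(μ/r) = 1513 m/s.
Escape speed v_esc = √(2μ/r) = √2 × v_c = 2139 m/s.
Δv = v_esc − v_c = 626.6 m/s.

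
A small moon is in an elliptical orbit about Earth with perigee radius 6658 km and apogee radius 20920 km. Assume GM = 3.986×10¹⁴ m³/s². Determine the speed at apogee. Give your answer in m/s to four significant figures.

Semi-major axis a = (r_p + r_a)/2 = 13789 km = 1.379×10⁷ m.
Vis-viva: v² = μ(2/r − 1/a) = 3.986×10¹⁴ × (9.560×10⁻⁸ − 7.252×10⁻⁸) = 9.200×10⁶ m²/s².
v = 3033 m/s.

v ≈ 3033 m/s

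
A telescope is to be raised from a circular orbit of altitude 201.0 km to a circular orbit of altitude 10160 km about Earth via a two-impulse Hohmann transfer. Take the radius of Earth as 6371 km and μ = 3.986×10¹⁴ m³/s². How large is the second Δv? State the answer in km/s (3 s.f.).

Δv ≈ 1.21 km/s

r₁ = 6371 + 201.0 = 6572.0 km = 6.5720×10⁶ m.
r₂ = 6371 + 10160 = 16531 km = 1.6531×10⁷ m.
Transfer ellipse a_t = (r₁ + r₂)/2 = 1.155×10⁷ m.
At r₁: circular v_c1 = √(μ/r₁) = 7788 m/s; transfer-perigee v_p = √[μ(2/r₁ − 1/a_t)] = 9316 m/s.
At r₂: circular v_c2 = √(μ/r₂) = 4910 m/s; transfer-apogee v_a = √[μ(2/r₂ − 1/a_t)] = 3704 m/s.
Δv₂ = v_c2 − v_a = 1207 m/s.
= 1.207 km/s.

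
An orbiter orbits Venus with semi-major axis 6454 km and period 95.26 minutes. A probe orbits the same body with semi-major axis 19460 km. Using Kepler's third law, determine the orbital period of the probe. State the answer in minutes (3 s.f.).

T₂ ≈ 499 minutes

Kepler's third law: T² ∝ a³, so T₂ = T₁ (a₂/a₁)^(3/2).
a₂/a₁ = 3.015, (a₂/a₁)^(3/2) = 5.236.
T₂ = 95.26 × 5.236 = 498.7 minutes.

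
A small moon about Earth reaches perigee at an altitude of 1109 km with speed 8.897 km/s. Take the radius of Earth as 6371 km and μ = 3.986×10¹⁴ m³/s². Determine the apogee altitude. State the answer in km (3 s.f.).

apogee altitude ≈ 15200 km

r_p = 6371 + 1109 = 7480.0 km = 7.480×10⁶ m.
Specific energy ε = v²/2 − μ/r = -1.371×10⁷ J/kg, so a = −μ/(2ε) = 1.454×10⁷ m.
The apsides satisfy r_p + r_a = 2a, so the apogee radius is 2a − r_p = 2.159×10⁷ m = 21593 km.
Apogee altitude = 21593 − 6371 = 15222 km.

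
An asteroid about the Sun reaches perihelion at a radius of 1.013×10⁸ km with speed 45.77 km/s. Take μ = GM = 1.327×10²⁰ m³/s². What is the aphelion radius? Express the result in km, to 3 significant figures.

r_p = 1.013×10¹¹ m.
Specific energy ε = v²/2 − μ/r = -2.625×10⁸ J/kg, so a = −μ/(2ε) = 2.527×10¹¹ m.
The apsides satisfy r_p + r_a = 2a, so the aphelion radius is 2a − r_p = 4.042×10¹¹ m = 4.0418×10⁸ km.

aphelion radius ≈ 4.04×10⁸ km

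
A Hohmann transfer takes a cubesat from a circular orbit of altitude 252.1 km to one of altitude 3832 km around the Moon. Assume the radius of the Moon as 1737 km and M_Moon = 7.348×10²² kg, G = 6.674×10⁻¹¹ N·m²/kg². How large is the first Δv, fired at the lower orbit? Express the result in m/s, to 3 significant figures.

Δv ≈ 336 m/s

μ = GM = 6.674×10⁻¹¹ × 7.348×10²² = 4.904×10¹² m³/s².
r₁ = 1737 + 252.1 = 1989.1 km = 1.9891×10⁶ m.
r₂ = 1737 + 3832 = 5569.0 km = 5.5690×10⁶ m.
Transfer ellipse a_t = (r₁ + r₂)/2 = 3.779×10⁶ m.
At r₁: circular v_c1 = √(μ/r₁) = 1570 m/s; transfer-perilune v_p = √[μ(2/r₁ − 1/a_t)] = 1906 m/s.
Δv₁ = v_p − v_c1 = 335.9 m/s.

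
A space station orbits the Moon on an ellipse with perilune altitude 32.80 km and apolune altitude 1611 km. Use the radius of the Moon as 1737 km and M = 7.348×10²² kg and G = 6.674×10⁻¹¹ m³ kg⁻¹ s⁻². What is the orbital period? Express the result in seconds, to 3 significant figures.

μ = GM = 6.674×10⁻¹¹ × 7.348×10²² = 4.904×10¹² m³/s².
r_p = 1737 + 32.80 = 1769.8 km = 1.7698×10⁶ m.
r_a = 1737 + 1611 = 3348.0 km = 3.3480×10⁶ m.
Semi-major axis a = (r_p + r_a)/2 = (1769.8 + 3348.0)/2 = 2558.9 km = 2.559×10⁶ m.
By Kepler's third law T = 2π√(a³/μ) = 2π × 1.848×10³ = 1.161×10⁴ s.

T ≈ 11600 seconds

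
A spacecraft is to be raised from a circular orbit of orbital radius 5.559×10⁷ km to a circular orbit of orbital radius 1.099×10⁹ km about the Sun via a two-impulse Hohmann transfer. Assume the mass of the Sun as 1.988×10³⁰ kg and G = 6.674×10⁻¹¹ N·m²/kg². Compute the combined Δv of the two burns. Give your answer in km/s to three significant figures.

μ = GM = 6.674×10⁻¹¹ × 1.988×10³⁰ = 1.327×10²⁰ m³/s².
r₁ = 5.559×10⁷ km = 5.559×10¹⁰ m.
r₂ = 1.099×10⁹ km = 1.099×10¹² m.
Transfer ellipse a_t = (r₁ + r₂)/2 = 5.773×10¹¹ m.
At r₁: circular v_c1 = √(μ/r₁) = 48850 m/s; transfer-perihelion v_p = √[μ(2/r₁ − 1/a_t)] = 67410 m/s.
Δv₁ = v_p − v_c1 = 18550 m/s.
At r₂: circular v_c2 = √(μ/r₂) = 10990 m/s; transfer-aphelion v_a = √[μ(2/r₂ − 1/a_t)] = 3410 m/s.
Δv₂ = v_c2 − v_a = 7578 m/s.
Total Δv = Δv₁ + Δv₂ = 26130 m/s = 26.13 km/s.

Δv_total ≈ 26.1 km/s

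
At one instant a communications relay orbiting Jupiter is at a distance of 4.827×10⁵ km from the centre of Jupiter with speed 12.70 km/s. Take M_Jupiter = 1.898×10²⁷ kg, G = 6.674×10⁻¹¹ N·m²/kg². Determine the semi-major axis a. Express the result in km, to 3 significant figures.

μ = GM = 6.674×10⁻¹¹ × 1.898×10²⁷ = 1.267×10¹⁷ m³/s².
r = 4.827×10⁸ m.
Vis-viva rearranged: 1/a = 2/r − v²/μ = 4.143×10⁻⁹ − 1.273×10⁻⁹ = 2.870×10⁻⁹ m⁻¹.
a = 3.484×10⁸ m = 3.4842×10⁵ km.

a ≈ 3.48×10⁵ km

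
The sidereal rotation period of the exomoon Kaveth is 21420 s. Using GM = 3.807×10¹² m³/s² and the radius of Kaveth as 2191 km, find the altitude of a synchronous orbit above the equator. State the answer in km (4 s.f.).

A synchronous orbit has period T, so by Kepler's third law a = (μT²/4π²)^(1/3).
μT²/4π² = 3.807×10¹² × (2.142×10⁴)² / 39.48 = 4.424×10¹⁹ m³.
a = 3.537×10⁶ m = 3536.9 km.
Altitude h = a − R = 3536.9 − 2191 = 1345.9 km.

h_sync ≈ 1346 km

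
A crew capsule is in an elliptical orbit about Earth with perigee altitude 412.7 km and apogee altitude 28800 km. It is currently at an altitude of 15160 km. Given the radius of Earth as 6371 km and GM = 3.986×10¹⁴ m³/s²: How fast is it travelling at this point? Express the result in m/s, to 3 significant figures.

r_p = 6371 + 412.7 = 6783.7 km = 6.7837×10⁶ m.
r_a = 6371 + 28800 = 35171 km = 3.5171×10⁷ m.
r = 6371 + 15160 = 21531 km = 2.153×10⁷ m.
Semi-major axis a = (r_p + r_a)/2 = 20977 km = 2.098×10⁷ m.
Vis-viva: v² = μ(2/r − 1/a) = 3.986×10¹⁴ × (9.289×10⁻⁸ − 4.767×10⁻⁸) = 1.802×10⁷ m²/s².
v = 4245 m/s.

v ≈ 4250 m/s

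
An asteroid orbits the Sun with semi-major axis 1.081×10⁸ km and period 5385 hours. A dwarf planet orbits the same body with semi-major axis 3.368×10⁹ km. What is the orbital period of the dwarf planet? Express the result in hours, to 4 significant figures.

Kepler's third law: T² ∝ a³, so T₂ = T₁ (a₂/a₁)^(3/2).
a₂/a₁ = 31.16, (a₂/a₁)^(3/2) = 173.9.
T₂ = 5385 × 173.9 = 9.365×10⁵ hours.

T₂ ≈ 9.365×10⁵ hours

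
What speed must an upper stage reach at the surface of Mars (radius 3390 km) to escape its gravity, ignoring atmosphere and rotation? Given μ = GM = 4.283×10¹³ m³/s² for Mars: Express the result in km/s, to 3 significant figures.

r = R = 3.390×10⁶ m.
Escape speed v_esc = √(2μ/r) = √(2 × 4.283×10¹³ / 3.390×10⁶) = √(2.527×10⁷) = 5027 m/s.
= 5.027 km/s.

v_esc ≈ 5.03 km/s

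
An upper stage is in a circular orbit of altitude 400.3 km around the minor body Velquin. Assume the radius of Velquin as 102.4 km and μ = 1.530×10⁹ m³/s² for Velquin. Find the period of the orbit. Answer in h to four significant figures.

r = 102.4 + 400.3 = 502.70 km = 5.0270×10⁵ m.
Kepler's third law: T = 2π√(r³/μ) = 2π√((5.027×10⁵)³ / 1.530×10⁹).
r³/μ = 8.303×10⁷ s², so T = 2π × 9.112×10³ = 5.725×10⁴ s.
Converting: 5.725×10⁴ s ÷ 3600 = 15.90 h.

T ≈ 15.90 h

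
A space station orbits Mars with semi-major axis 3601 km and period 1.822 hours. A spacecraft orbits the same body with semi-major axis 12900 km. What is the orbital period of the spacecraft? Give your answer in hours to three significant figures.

Kepler's third law: T² ∝ a³, so T₂ = T₁ (a₂/a₁)^(3/2).
a₂/a₁ = 3.582, (a₂/a₁)^(3/2) = 6.780.
T₂ = 1.822 × 6.780 = 12.35 hours.

T₂ ≈ 12.4 hours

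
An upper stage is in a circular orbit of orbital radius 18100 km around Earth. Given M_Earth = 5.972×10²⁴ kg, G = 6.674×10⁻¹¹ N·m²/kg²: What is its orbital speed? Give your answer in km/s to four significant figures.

μ = GM = 6.674×10⁻¹¹ × 5.972×10²⁴ = 3.986×10¹⁴ m³/s².
r = 18100 km = 1.810×10⁷ m.
For a circular orbit v = √(μ/r) = √(3.986×10¹⁴ / 1.810×10⁷) = √(2.202×10⁷) = 4693 m/s.
That is 4.693 km/s.

v ≈ 4.693 km/s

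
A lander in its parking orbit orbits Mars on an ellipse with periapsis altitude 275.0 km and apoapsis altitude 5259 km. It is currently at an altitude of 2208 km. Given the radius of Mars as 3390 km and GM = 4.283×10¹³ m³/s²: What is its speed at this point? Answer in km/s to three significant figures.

r_p = 3390 + 275.0 = 3665.0 km = 3.6650×10⁶ m.
r_a = 3390 + 5259 = 8649.0 km = 8.6490×10⁶ m.
r = 3390 + 2208 = 5598.0 km = 5.598×10⁶ m.
Semi-major axis a = (r_p + r_a)/2 = 6157.0 km = 6.157×10⁶ m.
Vis-viva: v² = μ(2/r − 1/a) = 4.283×10¹³ × (3.573×10⁻⁷ − 1.624×10⁻⁷) = 8.346×10⁶ m²/s².
v = 2889 m/s = 2.889 km/s.

v ≈ 2.89 km/s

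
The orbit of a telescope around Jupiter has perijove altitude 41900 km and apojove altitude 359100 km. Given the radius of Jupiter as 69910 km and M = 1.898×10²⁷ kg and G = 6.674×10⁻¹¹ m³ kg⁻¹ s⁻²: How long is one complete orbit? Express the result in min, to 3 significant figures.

T ≈ 1310 min

μ = GM = 6.674×10⁻¹¹ × 1.898×10²⁷ = 1.267×10¹⁷ m³/s².
r_p = 69910 + 41900 = 111810 km = 1.1181×10⁸ m.
r_a = 69910 + 359100 = 429010 km = 4.2901×10⁸ m.
Semi-major axis a = (r_p + r_a)/2 = (1.1181×10⁵ + 4.2901×10⁵)/2 = 2.7041×10⁵ km = 2.704×10⁸ m.
By Kepler's third law T = 2π√(a³/μ) = 2π × 1.249×10⁴ = 7.850×10⁴ s.
= 1308 min.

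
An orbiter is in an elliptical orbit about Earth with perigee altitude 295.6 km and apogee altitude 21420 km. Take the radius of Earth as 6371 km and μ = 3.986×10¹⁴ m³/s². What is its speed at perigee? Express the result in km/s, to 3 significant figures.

v ≈ 9.82 km/s

r_p = 6371 + 295.6 = 6666.6 km = 6.6666×10⁶ m.
r_a = 6371 + 21420 = 27791 km = 2.7791×10⁷ m.
Semi-major axis a = (r_p + r_a)/2 = 17229 km = 1.723×10⁷ m.
Vis-viva: v² = μ(2/r − 1/a) = 3.986×10¹⁴ × (3.000×10⁻⁷ − 5.804×10⁻⁸) = 9.645×10⁷ m²/s².
v = 9821 m/s = 9.821 km/s.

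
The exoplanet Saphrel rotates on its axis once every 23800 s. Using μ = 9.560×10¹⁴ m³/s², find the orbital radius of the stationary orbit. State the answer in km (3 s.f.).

A synchronous orbit has period T, so by Kepler's third law a = (μT²/4π²)^(1/3).
μT²/4π² = 9.560×10¹⁴ × (2.380×10⁴)² / 39.48 = 1.372×10²² m³.
a = 2.394×10⁷ m = 23938 km.

r_sync ≈ 23900 km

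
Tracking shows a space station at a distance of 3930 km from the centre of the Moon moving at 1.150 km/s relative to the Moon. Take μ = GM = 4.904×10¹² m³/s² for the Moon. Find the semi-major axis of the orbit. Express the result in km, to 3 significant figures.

r = 3.930×10⁶ m.
Vis-viva rearranged: 1/a = 2/r − v²/μ = 5.089×10⁻⁷ − 2.697×10⁻⁷ = 2.392×10⁻⁷ m⁻¹.
a = 4.180×10⁶ m = 4180.1 km.

a ≈ 4180 km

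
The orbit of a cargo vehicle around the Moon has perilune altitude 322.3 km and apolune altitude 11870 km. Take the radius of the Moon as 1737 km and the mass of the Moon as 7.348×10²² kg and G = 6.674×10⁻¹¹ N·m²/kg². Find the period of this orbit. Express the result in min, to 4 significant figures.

T ≈ 1037 min

μ = GM = 6.674×10⁻¹¹ × 7.348×10²² = 4.904×10¹² m³/s².
r_p = 1737 + 322.3 = 2059.3 km = 2.0593×10⁶ m.
r_a = 1737 + 11870 = 13607 km = 1.3607×10⁷ m.
Semi-major axis a = (r_p + r_a)/2 = (2059.3 + 13607)/2 = 7833.1 km = 7.833×10⁶ m.
By Kepler's third law T = 2π√(a³/μ) = 2π × 9.900×10³ = 6.220×10⁴ s.
= 1037 min.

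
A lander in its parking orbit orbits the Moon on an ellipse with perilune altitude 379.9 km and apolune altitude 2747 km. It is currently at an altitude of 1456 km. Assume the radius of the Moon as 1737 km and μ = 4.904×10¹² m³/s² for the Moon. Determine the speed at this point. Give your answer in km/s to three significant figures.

v ≈ 1.26 km/s

r_p = 1737 + 379.9 = 2116.9 km = 2.1169×10⁶ m.
r_a = 1737 + 2747 = 4484.0 km = 4.4840×10⁶ m.
r = 1737 + 1456 = 3193.0 km = 3.193×10⁶ m.
Semi-major axis a = (r_p + r_a)/2 = 3300.4 km = 3.300×10⁶ m.
Vis-viva: v² = μ(2/r − 1/a) = 4.904×10¹² × (6.264×10⁻⁷ − 3.030×10⁻⁷) = 1.586×10⁶ m²/s².
v = 1259 m/s = 1.259 km/s.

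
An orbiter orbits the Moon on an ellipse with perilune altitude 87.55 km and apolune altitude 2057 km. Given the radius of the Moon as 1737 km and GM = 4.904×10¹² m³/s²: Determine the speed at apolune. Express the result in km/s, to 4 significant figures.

v ≈ 0.9162 km/s

r_p = 1737 + 87.55 = 1824.5 km = 1.8246×10⁶ m.
r_a = 1737 + 2057 = 3794.0 km = 3.7940×10⁶ m.
Semi-major axis a = (r_p + r_a)/2 = 2809.3 km = 2.809×10⁶ m.
Vis-viva: v² = μ(2/r − 1/a) = 4.904×10¹² × (5.271×10⁻⁷ − 3.560×10⁻⁷) = 8.395×10⁵ m²/s².
v = 916.2 m/s = 0.9162 km/s.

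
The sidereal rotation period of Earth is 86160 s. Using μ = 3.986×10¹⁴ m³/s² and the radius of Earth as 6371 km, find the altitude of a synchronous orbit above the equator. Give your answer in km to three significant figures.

h_sync ≈ 35800 km

A synchronous orbit has period T, so by Kepler's third law a = (μT²/4π²)^(1/3).
μT²/4π² = 3.986×10¹⁴ × (8.616×10⁴)² / 39.48 = 7.495×10²² m³.
a = 4.216×10⁷ m = 42163 km.
Altitude h = a − R = 42163 − 6371 = 35792 km.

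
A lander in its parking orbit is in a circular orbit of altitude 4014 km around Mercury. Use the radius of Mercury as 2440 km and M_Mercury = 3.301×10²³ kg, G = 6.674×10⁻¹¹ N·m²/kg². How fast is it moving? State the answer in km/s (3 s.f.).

v ≈ 1.85 km/s

μ = GM = 6.674×10⁻¹¹ × 3.301×10²³ = 2.203×10¹³ m³/s².
r = 2440 + 4014 = 6454.0 km = 6.4540×10⁶ m.
For a circular orbit v = √(μ/r) = √(2.203×10¹³ / 6.454×10⁶) = √(3.414×10⁶) = 1848 m/s.
That is 1.848 km/s.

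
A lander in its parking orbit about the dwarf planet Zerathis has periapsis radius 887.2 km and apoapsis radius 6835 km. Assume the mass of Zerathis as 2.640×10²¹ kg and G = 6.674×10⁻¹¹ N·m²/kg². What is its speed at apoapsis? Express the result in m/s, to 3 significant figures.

μ = GM = 6.674×10⁻¹¹ × 2.640×10²¹ = 1.762×10¹¹ m³/s².
Semi-major axis a = (r_p + r_a)/2 = 3861.1 km = 3.861×10⁶ m.
Vis-viva: v² = μ(2/r − 1/a) = 1.762×10¹¹ × (2.926×10⁻⁷ − 2.590×10⁻⁷) = 5.923×10³ m²/s².
v = 76.96 m/s.

v ≈ 77.0 m/s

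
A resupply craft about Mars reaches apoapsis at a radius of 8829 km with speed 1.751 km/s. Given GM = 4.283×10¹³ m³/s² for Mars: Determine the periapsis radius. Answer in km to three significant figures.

r_a = 8.829×10⁶ m.
Specific energy ε = v²/2 − μ/r = -3.318×10⁶ J/kg, so a = −μ/(2ε) = 6.454×10⁶ m.
The apsides satisfy r_p + r_a = 2a, so the periapsis radius is 2a − r_a = 4.079×10⁶ m = 4079.2 km.

periapsis radius ≈ 4080 km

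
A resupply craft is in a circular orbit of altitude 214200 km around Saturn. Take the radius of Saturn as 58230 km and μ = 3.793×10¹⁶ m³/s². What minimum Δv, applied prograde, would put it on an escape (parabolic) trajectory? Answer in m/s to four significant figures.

r = 58230 + 214200 = 272430 km = 2.7243×10⁸ m.
Circular speed v_c = √(μ/r) = 11800 m/s.
Escape speed v_esc = √(2μ/r) = √2 × v_c = 16690 m/s.
Δv = v_esc − v_c = 4888 m/s.

Δv ≈ 4888 m/s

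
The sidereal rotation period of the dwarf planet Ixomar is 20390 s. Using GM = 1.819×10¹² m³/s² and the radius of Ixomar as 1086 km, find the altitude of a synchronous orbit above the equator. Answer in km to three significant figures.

A synchronous orbit has period T, so by Kepler's third law a = (μT²/4π²)^(1/3).
μT²/4π² = 1.819×10¹² × (2.039×10⁴)² / 39.48 = 1.916×10¹⁹ m³.
a = 2.676×10⁶ m = 2675.7 km.
Altitude h = a − R = 2675.7 − 1086 = 1589.7 km.

h_sync ≈ 1590 km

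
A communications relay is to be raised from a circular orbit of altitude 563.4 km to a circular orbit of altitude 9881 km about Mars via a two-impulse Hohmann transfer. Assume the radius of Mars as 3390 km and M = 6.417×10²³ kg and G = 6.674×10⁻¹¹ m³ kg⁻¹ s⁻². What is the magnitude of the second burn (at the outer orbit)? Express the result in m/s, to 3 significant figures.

Δv ≈ 579 m/s

μ = GM = 6.674×10⁻¹¹ × 6.417×10²³ = 4.283×10¹³ m³/s².
r₁ = 3390 + 563.4 = 3953.4 km = 3.9534×10⁶ m.
r₂ = 3390 + 9881 = 13271 km = 1.3271×10⁷ m.
Transfer ellipse a_t = (r₁ + r₂)/2 = 8.612×10⁶ m.
At r₁: circular v_c1 = √(μ/r₁) = 3291 m/s; transfer-periapsis v_p = √[μ(2/r₁ − 1/a_t)] = 4086 m/s.
At r₂: circular v_c2 = √(μ/r₂) = 1796 m/s; transfer-apoapsis v_a = √[μ(2/r₂ − 1/a_t)] = 1217 m/s.
Δv₂ = v_c2 − v_a = 579.3 m/s.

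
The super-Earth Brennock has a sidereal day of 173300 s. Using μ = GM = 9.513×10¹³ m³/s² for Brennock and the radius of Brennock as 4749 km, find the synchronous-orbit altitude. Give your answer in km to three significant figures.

h_sync ≈ 36900 km

A synchronous orbit has period T, so by Kepler's third law a = (μT²/4π²)^(1/3).
μT²/4π² = 9.513×10¹³ × (1.733×10⁵)² / 39.48 = 7.237×10²² m³.
a = 4.167×10⁷ m = 41673 km.
Altitude h = a − R = 41673 − 4749 = 36924 km.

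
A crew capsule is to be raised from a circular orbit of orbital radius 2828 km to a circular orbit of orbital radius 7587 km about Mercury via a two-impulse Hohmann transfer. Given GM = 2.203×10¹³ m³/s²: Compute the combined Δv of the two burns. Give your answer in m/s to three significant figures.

r₁ = 2828 km = 2.828×10⁶ m.
r₂ = 7587 km = 7.587×10⁶ m.
Transfer ellipse a_t = (r₁ + r₂)/2 = 5.208×10⁶ m.
At r₁: circular v_c1 = √(μ/r₁) = 2791 m/s; transfer-periherm v_p = √[μ(2/r₁ − 1/a_t)] = 3369 m/s.
Δv₁ = v_p − v_c1 = 577.8 m/s.
At r₂: circular v_c2 = √(μ/r₂) = 1704 m/s; transfer-apoherm v_a = √[μ(2/r₂ − 1/a_t)] = 1256 m/s.
Δv₂ = v_c2 − v_a = 448.3 m/s.
Total Δv = Δv₁ + Δv₂ = 1026 m/s.

Δv_total ≈ 1030 m/s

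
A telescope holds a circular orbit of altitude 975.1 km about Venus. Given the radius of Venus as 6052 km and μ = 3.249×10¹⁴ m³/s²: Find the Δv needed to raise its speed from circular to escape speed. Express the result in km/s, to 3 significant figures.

r = 6052 + 975.1 = 7027.1 km = 7.0271×10⁶ m.
Circular speed v_c = √(μ/r) = 6800 m/s.
Escape speed v_esc = √(2μ/r) = √2 × v_c = 9616 m/s.
Δv = v_esc − v_c = 2817 m/s = 2.817 km/s.

Δv ≈ 2.82 km/s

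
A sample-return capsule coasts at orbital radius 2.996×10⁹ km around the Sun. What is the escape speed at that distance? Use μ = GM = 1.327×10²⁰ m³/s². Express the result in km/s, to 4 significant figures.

r = 2.996×10⁹ km = 2.996×10¹² m.
Escape speed v_esc = √(2μ/r) = √(2 × 1.327×10²⁰ / 2.996×10¹²) = √(8.858×10⁷) = 9412 m/s.
= 9.412 km/s.

v_esc ≈ 9.412 km/s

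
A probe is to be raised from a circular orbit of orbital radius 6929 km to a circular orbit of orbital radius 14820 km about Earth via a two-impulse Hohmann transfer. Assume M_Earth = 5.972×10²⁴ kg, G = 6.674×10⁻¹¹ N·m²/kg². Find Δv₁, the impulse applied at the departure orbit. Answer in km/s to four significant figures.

Δv ≈ 1.270 km/s

μ = GM = 6.674×10⁻¹¹ × 5.972×10²⁴ = 3.986×10¹⁴ m³/s².
r₁ = 6929 km = 6.929×10⁶ m.
r₂ = 14820 km = 1.482×10⁷ m.
Transfer ellipse a_t = (r₁ + r₂)/2 = 1.087×10⁷ m.
At r₁: circular v_c1 = √(μ/r₁) = 7584 m/s; transfer-perigee v_p = √[μ(2/r₁ − 1/a_t)] = 8854 m/s.
Δv₁ = v_p − v_c1 = 1270 m/s.
= 1.270 km/s.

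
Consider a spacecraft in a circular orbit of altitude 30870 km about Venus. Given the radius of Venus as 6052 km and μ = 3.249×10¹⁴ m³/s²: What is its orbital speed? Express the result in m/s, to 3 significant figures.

r = 6052 + 30870 = 36922 km = 3.6922×10⁷ m.
For a circular orbit v = √(μ/r) = √(3.249×10¹⁴ / 3.692×10⁷) = √(8.800×10⁶) = 2966 m/s.

v ≈ 2970 m/s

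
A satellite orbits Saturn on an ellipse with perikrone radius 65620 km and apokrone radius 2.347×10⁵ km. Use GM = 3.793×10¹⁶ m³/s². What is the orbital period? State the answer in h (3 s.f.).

Semi-major axis a = (r_p + r_a)/2 = (65620 + 2.3470×10⁵)/2 = 1.5016×10⁵ km = 1.502×10⁸ m.
By Kepler's third law T = 2π√(a³/μ) = 2π × 9.448×10³ = 5.936×10⁴ s.
= 16.49 h.

T ≈ 16.5 h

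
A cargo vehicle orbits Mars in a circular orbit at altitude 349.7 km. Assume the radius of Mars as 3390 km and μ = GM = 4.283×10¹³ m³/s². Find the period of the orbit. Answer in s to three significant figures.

T ≈ 6940 s

r = 3390 + 349.7 = 3739.7 km = 3.7397×10⁶ m.
Kepler's third law: T = 2π√(r³/μ) = 2π√((3.740×10⁶)³ / 4.283×10¹³).
r³/μ = 1.221×10⁶ s², so T = 2π × 1.105×10³ = 6.943×10³ s.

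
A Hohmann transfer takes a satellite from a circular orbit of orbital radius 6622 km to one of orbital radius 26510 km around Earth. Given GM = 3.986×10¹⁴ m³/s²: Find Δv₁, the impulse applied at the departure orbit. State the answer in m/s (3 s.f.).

Δv ≈ 2060 m/s

r₁ = 6622 km = 6.622×10⁶ m.
r₂ = 26510 km = 2.651×10⁷ m.
Transfer ellipse a_t = (r₁ + r₂)/2 = 1.657×10⁷ m.
At r₁: circular v_c1 = √(μ/r₁) = 7758 m/s; transfer-perigee v_p = √[μ(2/r₁ − 1/a_t)] = 9815 m/s.
Δv₁ = v_p − v_c1 = 2056 m/s.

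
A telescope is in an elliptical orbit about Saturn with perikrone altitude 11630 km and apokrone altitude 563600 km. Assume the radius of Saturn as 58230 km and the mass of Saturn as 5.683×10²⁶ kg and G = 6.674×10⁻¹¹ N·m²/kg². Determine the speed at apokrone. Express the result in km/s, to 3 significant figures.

μ = GM = 6.674×10⁻¹¹ × 5.683×10²⁶ = 3.793×10¹⁶ m³/s².
r_p = 58230 + 11630 = 69860 km = 6.9860×10⁷ m.
r_a = 58230 + 563600 = 621830 km = 6.2183×10⁸ m.
Semi-major axis a = (r_p + r_a)/2 = 3.4584×10⁵ km = 3.458×10⁸ m.
Vis-viva: v² = μ(2/r − 1/a) = 3.793×10¹⁶ × (3.216×10⁻⁹ − 2.891×10⁻⁹) = 1.232×10⁷ m²/s².
v = 3510 m/s = 3.510 km/s.

v ≈ 3.51 km/s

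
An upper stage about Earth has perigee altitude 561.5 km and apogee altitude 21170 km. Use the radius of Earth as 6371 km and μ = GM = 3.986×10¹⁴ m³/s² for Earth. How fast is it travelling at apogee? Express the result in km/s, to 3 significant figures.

v ≈ 2.41 km/s

r_p = 6371 + 561.5 = 6932.5 km = 6.9325×10⁶ m.
r_a = 6371 + 21170 = 27541 km = 2.7541×10⁷ m.
Semi-major axis a = (r_p + r_a)/2 = 17237 km = 1.724×10⁷ m.
Vis-viva: v² = μ(2/r − 1/a) = 3.986×10¹⁴ × (7.262×10⁻⁸ − 5.802×10⁻⁸) = 5.821×10⁶ m²/s².
v = 2413 m/s = 2.413 km/s.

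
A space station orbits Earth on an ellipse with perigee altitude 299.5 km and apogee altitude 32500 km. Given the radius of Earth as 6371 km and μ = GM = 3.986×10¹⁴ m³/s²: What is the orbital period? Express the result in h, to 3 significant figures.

r_p = 6371 + 299.5 = 6670.5 km = 6.6705×10⁶ m.
r_a = 6371 + 32500 = 38871 km = 3.8871×10⁷ m.
Semi-major axis a = (r_p + r_a)/2 = (6670.5 + 38871)/2 = 22771 km = 2.277×10⁷ m.
By Kepler's third law T = 2π√(a³/μ) = 2π × 5.442×10³ = 3.420×10⁴ s.
= 9.499 h.

T ≈ 9.50 h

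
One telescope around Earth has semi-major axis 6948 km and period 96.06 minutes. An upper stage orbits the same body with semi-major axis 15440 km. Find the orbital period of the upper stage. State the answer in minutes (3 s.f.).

T₂ ≈ 318 minutes

Kepler's third law: T² ∝ a³, so T₂ = T₁ (a₂/a₁)^(3/2).
a₂/a₁ = 2.222, (a₂/a₁)^(3/2) = 3.313.
T₂ = 96.06 × 3.313 = 318.2 minutes.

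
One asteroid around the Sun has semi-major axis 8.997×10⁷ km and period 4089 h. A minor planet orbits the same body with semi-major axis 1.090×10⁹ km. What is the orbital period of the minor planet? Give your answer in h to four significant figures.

T₂ ≈ 1.724×10⁵ h

Kepler's third law: T² ∝ a³, so T₂ = T₁ (a₂/a₁)^(3/2).
a₂/a₁ = 12.12, (a₂/a₁)^(3/2) = 42.17.
T₂ = 4089 × 42.17 = 1.724×10⁵ h.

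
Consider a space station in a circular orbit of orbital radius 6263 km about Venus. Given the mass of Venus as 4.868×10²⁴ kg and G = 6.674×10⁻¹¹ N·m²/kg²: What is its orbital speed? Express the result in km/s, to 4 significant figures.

v ≈ 7.202 km/s

μ = GM = 6.674×10⁻¹¹ × 4.868×10²⁴ = 3.249×10¹⁴ m³/s².
r = 6263 km = 6.263×10⁶ m.
For a circular orbit v = √(μ/r) = √(3.249×10¹⁴ / 6.263×10⁶) = √(5.187×10⁷) = 7202 m/s.
That is 7.202 km/s.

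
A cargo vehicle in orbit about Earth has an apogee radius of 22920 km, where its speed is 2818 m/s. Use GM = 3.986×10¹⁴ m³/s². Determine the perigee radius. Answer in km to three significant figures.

r_a = 2.292×10⁷ m.
Specific energy ε = v²/2 − μ/r = -1.342×10⁷ J/kg, so a = −μ/(2ε) = 1.485×10⁷ m.
The apsides satisfy r_p + r_a = 2a, so the perigee radius is 2a − r_a = 6.781×10⁶ m = 6781.1 km.

perigee radius ≈ 6780 km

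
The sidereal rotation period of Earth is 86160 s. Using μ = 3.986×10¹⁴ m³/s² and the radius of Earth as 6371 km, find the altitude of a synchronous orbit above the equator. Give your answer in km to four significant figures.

A synchronous orbit has period T, so by Kepler's third law a = (μT²/4π²)^(1/3).
μT²/4π² = 3.986×10¹⁴ × (8.616×10⁴)² / 39.48 = 7.495×10²² m³.
a = 4.216×10⁷ m = 42163 km.
Altitude h = a − R = 42163 − 6371 = 35792 km.

h_sync ≈ 35790 km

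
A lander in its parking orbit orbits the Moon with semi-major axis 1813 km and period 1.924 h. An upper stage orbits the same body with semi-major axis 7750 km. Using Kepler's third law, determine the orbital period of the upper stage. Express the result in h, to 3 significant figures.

T₂ ≈ 17.0 h

Kepler's third law: T² ∝ a³, so T₂ = T₁ (a₂/a₁)^(3/2).
a₂/a₁ = 4.275, (a₂/a₁)^(3/2) = 8.838.
T₂ = 1.924 × 8.838 = 17.00 h.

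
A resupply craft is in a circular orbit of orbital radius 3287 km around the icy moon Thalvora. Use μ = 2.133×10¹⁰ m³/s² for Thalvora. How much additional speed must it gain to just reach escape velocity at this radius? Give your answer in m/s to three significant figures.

r = 3287 km = 3.287×10⁶ m.
Circular speed v_c = √(μ/r) = 80.56 m/s.
Escape speed v_esc = √(2μ/r) = √2 × v_c = 113.9 m/s.
Δv = v_esc − v_c = 33.37 m/s.

Δv ≈ 33.4 m/s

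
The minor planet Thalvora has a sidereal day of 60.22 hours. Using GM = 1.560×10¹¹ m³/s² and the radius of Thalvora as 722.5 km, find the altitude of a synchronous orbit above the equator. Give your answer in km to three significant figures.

h_sync ≈ 4980 km

T = 60.22 hours = 2.168×10⁵ s.
A synchronous orbit has period T, so by Kepler's third law a = (μT²/4π²)^(1/3).
μT²/4π² = 1.560×10¹¹ × (2.168×10⁵)² / 39.48 = 1.857×10²⁰ m³.
a = 5.705×10⁶ m = 5705.4 km.
Altitude h = a − R = 5705.4 − 722.5 = 4982.9 km.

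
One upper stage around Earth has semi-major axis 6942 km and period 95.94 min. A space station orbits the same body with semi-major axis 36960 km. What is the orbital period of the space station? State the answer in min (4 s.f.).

T₂ ≈ 1179 min

Kepler's third law: T² ∝ a³, so T₂ = T₁ (a₂/a₁)^(3/2).
a₂/a₁ = 5.324, (a₂/a₁)^(3/2) = 12.28.
T₂ = 95.94 × 12.28 = 1179 min.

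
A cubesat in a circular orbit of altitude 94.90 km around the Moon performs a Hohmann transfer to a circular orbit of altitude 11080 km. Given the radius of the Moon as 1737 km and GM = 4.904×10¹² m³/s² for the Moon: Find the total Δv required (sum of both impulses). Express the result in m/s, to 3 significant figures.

r₁ = 1737 + 94.90 = 1831.9 km = 1.8319×10⁶ m.
r₂ = 1737 + 11080 = 12817 km = 1.2817×10⁷ m.
Transfer ellipse a_t = (r₁ + r₂)/2 = 7.324×10⁶ m.
At r₁: circular v_c1 = √(μ/r₁) = 1636 m/s; transfer-perilune v_p = √[μ(2/r₁ − 1/a_t)] = 2164 m/s.
Δv₁ = v_p − v_c1 = 528.2 m/s.
At r₂: circular v_c2 = √(μ/r₂) = 618.6 m/s; transfer-apolune v_a = √[μ(2/r₂ − 1/a_t)] = 309.3 m/s.
Δv₂ = v_c2 − v_a = 309.2 m/s.
Total Δv = Δv₁ + Δv₂ = 837.4 m/s.

Δv_total ≈ 837 m/s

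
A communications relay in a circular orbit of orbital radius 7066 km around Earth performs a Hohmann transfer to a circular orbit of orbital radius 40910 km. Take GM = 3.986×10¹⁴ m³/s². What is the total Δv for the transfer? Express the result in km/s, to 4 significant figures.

Δv_total ≈ 3.725 km/s

r₁ = 7066 km = 7.066×10⁶ m.
r₂ = 40910 km = 4.091×10⁷ m.
Transfer ellipse a_t = (r₁ + r₂)/2 = 2.399×10⁷ m.
At r₁: circular v_c1 = √(μ/r₁) = 7511 m/s; transfer-perigee v_p = √[μ(2/r₁ − 1/a_t)] = 9808 m/s.
Δv₁ = v_p − v_c1 = 2298 m/s.
At r₂: circular v_c2 = √(μ/r₂) = 3121 m/s; transfer-apogee v_a = √[μ(2/r₂ − 1/a_t)] = 1694 m/s.
Δv₂ = v_c2 − v_a = 1427 m/s.
Total Δv = Δv₁ + Δv₂ = 3725 m/s = 3.725 km/s.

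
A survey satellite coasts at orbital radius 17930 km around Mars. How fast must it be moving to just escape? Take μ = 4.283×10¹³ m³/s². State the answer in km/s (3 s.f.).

r = 17930 km = 1.793×10⁷ m.
Escape speed v_esc = √(2μ/r) = √(2 × 4.283×10¹³ / 1.793×10⁷) = √(4.777×10⁶) = 2186 m/s.
= 2.186 km/s.

v_esc ≈ 2.19 km/s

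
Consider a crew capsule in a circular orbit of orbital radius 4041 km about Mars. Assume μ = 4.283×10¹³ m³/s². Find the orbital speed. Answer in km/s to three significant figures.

r = 4041 km = 4.041×10⁶ m.
For a circular orbit v = √(μ/r) = √(4.283×10¹³ / 4.041×10⁶) = √(1.060×10⁷) = 3256 m/s.
That is 3.256 km/s.

v ≈ 3.26 km/s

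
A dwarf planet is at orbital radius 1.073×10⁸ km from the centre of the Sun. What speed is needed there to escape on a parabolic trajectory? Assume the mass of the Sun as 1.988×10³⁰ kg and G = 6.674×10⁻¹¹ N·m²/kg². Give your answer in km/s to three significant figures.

μ = GM = 6.674×10⁻¹¹ × 1.988×10³⁰ = 1.327×10²⁰ m³/s².
r = 1.073×10⁸ km = 1.073×10¹¹ m.
Escape speed v_esc = √(2μ/r) = √(2 × 1.327×10²⁰ / 1.073×10¹¹) = √(2.473×10⁹) = 49730 m/s.
= 49.73 km/s.

v_esc ≈ 49.7 km/s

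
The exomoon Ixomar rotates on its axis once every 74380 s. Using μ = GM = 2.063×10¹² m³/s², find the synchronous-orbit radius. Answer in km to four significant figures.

A synchronous orbit has period T, so by Kepler's third law a = (μT²/4π²)^(1/3).
μT²/4π² = 2.063×10¹² × (7.438×10⁴)² / 39.48 = 2.891×10²⁰ m³.
a = 6.612×10⁶ m = 6612.3 km.

r_sync ≈ 6612 km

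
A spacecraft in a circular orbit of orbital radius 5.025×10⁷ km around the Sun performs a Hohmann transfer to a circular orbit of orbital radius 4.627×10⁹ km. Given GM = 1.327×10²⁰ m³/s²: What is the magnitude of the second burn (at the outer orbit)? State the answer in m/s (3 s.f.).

r₁ = 5.025×10⁷ km = 5.025×10¹⁰ m.
r₂ = 4.627×10⁹ km = 4.627×10¹² m.
Transfer ellipse a_t = (r₁ + r₂)/2 = 2.339×10¹² m.
At r₁: circular v_c1 = √(μ/r₁) = 51390 m/s; transfer-perihelion v_p = √[μ(2/r₁ − 1/a_t)] = 72280 m/s.
At r₂: circular v_c2 = √(μ/r₂) = 5355 m/s; transfer-aphelion v_a = √[μ(2/r₂ − 1/a_t)] = 785.0 m/s.
Δv₂ = v_c2 − v_a = 4570 m/s.

Δv ≈ 4570 m/s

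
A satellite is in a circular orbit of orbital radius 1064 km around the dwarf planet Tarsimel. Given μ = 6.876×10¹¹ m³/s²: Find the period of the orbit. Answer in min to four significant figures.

T ≈ 138.6 min

r = 1064 km = 1.064×10⁶ m.
Kepler's third law: T = 2π√(r³/μ) = 2π√((1.064×10⁶)³ / 6.876×10¹¹).
r³/μ = 1.752×10⁶ s², so T = 2π × 1.324×10³ = 8.316×10³ s.
Converting: 8.316×10³ s ÷ 60.00 = 138.6 min.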